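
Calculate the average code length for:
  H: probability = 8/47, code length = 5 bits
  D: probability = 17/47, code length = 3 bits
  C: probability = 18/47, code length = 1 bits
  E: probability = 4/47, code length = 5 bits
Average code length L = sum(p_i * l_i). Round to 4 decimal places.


Weighted contributions p_i * l_i:
  H: (8/47) * 5 = 40/47
  D: (17/47) * 3 = 51/47
  C: (18/47) * 1 = 18/47
  E: (4/47) * 5 = 20/47
Sum = (40 + 51 + 18 + 20)/47 = 129/47

L = 129/47 = 2.7447 bits/symbol


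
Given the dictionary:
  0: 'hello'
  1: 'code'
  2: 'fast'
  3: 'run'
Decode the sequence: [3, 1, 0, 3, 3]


Look up each index in the dictionary:
  3 -> 'run'
  1 -> 'code'
  0 -> 'hello'
  3 -> 'run'
  3 -> 'run'

Decoded: "run code hello run run"


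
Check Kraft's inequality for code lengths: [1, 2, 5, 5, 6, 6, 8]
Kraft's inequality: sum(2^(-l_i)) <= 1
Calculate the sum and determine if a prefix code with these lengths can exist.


Sum = 2^(-1) + 2^(-2) + 2^(-5) + 2^(-5) + 2^(-6) + 2^(-6) + 2^(-8)
    = 0.5 + 0.25 + 0.03125 + 0.03125 + 0.015625 + 0.015625 + 0.00390625
    = 217/256 = 0.84765625
Since 0.84765625 <= 1, Kraft's inequality IS satisfied.
A prefix code with these lengths CAN exist.

Kraft sum = 0.84765625. Satisfied.


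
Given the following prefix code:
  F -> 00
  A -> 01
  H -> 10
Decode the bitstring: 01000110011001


Decoding step by step:
Bits 01 -> A
Bits 00 -> F
Bits 01 -> A
Bits 10 -> H
Bits 01 -> A
Bits 10 -> H
Bits 01 -> A


Decoded message: AFAHAHA


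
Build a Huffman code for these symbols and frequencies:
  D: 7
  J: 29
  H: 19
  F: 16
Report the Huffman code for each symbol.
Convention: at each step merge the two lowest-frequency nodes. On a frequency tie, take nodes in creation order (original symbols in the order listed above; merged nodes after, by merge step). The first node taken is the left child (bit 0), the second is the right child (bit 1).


Huffman tree construction:
Step 1: Merge D(7) + F(16) = 23
Step 2: Merge H(19) + (D+F)(23) = 42
Step 3: Merge J(29) + (H+(D+F))(42) = 71
Read each symbol's code off the tree from the root (left child = 0, right child = 1).

Codes:
  D: 110 (length 3)
  J: 0 (length 1)
  H: 10 (length 2)
  F: 111 (length 3)
Average code length: 136/71 = 1.9155 bits/symbol


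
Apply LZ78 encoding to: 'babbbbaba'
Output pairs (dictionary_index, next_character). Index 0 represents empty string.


LZ78 encoding steps:
Dictionary: {0: ''}
Step 1: w='' (idx 0), next='b' -> output (0, 'b'), add 'b' as idx 1
Step 2: w='' (idx 0), next='a' -> output (0, 'a'), add 'a' as idx 2
Step 3: w='b' (idx 1), next='b' -> output (1, 'b'), add 'bb' as idx 3
Step 4: w='bb' (idx 3), next='a' -> output (3, 'a'), add 'bba' as idx 4
Step 5: w='b' (idx 1), next='a' -> output (1, 'a'), add 'ba' as idx 5


Encoded: [(0, 'b'), (0, 'a'), (1, 'b'), (3, 'a'), (1, 'a')]


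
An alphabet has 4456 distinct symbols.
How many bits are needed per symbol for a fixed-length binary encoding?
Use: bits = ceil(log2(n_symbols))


log2(4456) = 12.1215
Bracket: 2^12 = 4096 < 4456 <= 2^13 = 8192
So ceil(log2(4456)) = 13

bits = ceil(log2(4456)) = ceil(12.1215) = 13 bits


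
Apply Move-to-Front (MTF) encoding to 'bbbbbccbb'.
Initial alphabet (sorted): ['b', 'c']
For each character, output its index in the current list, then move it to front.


MTF encoding:
'b': index 0 in ['b', 'c'] -> ['b', 'c']
'b': index 0 in ['b', 'c'] -> ['b', 'c']
'b': index 0 in ['b', 'c'] -> ['b', 'c']
'b': index 0 in ['b', 'c'] -> ['b', 'c']
'b': index 0 in ['b', 'c'] -> ['b', 'c']
'c': index 1 in ['b', 'c'] -> ['c', 'b']
'c': index 0 in ['c', 'b'] -> ['c', 'b']
'b': index 1 in ['c', 'b'] -> ['b', 'c']
'b': index 0 in ['b', 'c'] -> ['b', 'c']


Output: [0, 0, 0, 0, 0, 1, 0, 1, 0]


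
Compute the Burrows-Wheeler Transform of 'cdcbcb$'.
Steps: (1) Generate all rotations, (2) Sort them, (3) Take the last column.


Rotations (sorted):
  0: $cdcbcb -> last char: b
  1: b$cdcbc -> last char: c
  2: bcb$cdc -> last char: c
  3: cb$cdcb -> last char: b
  4: cbcb$cd -> last char: d
  5: cdcbcb$ -> last char: $
  6: dcbcb$c -> last char: c


BWT = bccbd$c


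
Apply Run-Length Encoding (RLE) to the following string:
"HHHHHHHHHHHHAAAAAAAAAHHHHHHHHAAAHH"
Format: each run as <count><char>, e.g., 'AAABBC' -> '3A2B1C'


Scanning runs left to right:
  i=0: run of 'H' x 12 -> '12H'
  i=12: run of 'A' x 9 -> '9A'
  i=21: run of 'H' x 8 -> '8H'
  i=29: run of 'A' x 3 -> '3A'
  i=32: run of 'H' x 2 -> '2H'

RLE = 12H9A8H3A2H


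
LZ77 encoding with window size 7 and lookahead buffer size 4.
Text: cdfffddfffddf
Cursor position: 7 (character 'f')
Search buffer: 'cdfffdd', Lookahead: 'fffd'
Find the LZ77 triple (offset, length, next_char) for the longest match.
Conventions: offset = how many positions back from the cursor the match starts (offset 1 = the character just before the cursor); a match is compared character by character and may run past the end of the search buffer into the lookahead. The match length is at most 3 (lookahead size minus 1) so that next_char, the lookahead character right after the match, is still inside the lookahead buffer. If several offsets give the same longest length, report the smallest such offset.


Try each offset into the search buffer:
  offset=1 (pos 6, char 'd'): match length 0
  offset=2 (pos 5, char 'd'): match length 0
  offset=3 (pos 4, char 'f'): match length 1
  offset=4 (pos 3, char 'f'): match length 2
  offset=5 (pos 2, char 'f'): match length 3
  offset=6 (pos 1, char 'd'): match length 0
  offset=7 (pos 0, char 'c'): match length 0
Longest match has length 3 at offset 5.
next_char = character at position 7 + 3 = 10 -> 'd'

Best match: offset=5, length=3 (matching 'fff' starting at position 2)
LZ77 triple: (5, 3, 'd')


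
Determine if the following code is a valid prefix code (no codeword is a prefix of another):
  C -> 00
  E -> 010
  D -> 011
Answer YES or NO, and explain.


Checking each pair (does one codeword prefix another?):
  C='00' vs E='010': no prefix
  C='00' vs D='011': no prefix
  E='010' vs C='00': no prefix
  E='010' vs D='011': no prefix
  D='011' vs C='00': no prefix
  D='011' vs E='010': no prefix
No violation found over all pairs.

YES -- this is a valid prefix code. No codeword is a prefix of any other codeword.


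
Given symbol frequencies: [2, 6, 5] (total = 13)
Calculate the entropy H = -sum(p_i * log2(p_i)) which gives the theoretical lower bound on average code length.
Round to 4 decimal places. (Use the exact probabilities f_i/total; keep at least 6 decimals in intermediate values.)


Per-symbol terms -p_i * log2(p_i) with p_i = f_i/13:
  p = 2/13 = 0.153846: log2(p) = -2.700440, -p*log2(p) = 0.415452
  p = 6/13 = 0.461538: log2(p) = -1.115477, -p*log2(p) = 0.514836
  p = 5/13 = 0.384615: log2(p) = -1.378512, -p*log2(p) = 0.530197
H = 0.415452 + 0.514836 + 0.530197 = 1.460485

H = 1.4605 bits/symbol


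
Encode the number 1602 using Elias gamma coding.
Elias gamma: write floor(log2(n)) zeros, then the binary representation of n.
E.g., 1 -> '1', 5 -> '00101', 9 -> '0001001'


num_bits = floor(log2(1602)) + 1 = 11
leading_zeros = num_bits - 1 = 10
binary(1602) = 11001000010

Elias gamma(1602) = '0000000000' + '11001000010' = 000000000011001000010 (21 bits)


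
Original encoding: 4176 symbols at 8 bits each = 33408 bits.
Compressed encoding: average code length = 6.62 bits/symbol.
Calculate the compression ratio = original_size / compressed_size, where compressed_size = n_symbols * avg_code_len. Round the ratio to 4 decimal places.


original_size = n_symbols * orig_bits = 4176 * 8 = 33408 bits
compressed_size = n_symbols * avg_code_len = 4176 * 6.62 = 27645.12 bits
ratio = original_size / compressed_size = 33408 / 27645.12 = 1.2085

Compression ratio = 1.2085


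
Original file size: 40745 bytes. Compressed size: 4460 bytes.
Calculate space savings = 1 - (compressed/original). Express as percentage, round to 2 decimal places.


ratio = compressed/original = 4460/40745 = 0.109461
savings = 1 - ratio = 1 - 0.109461 = 0.890539
as a percentage: 0.890539 * 100 = 89.05%

Space savings = 1 - 4460/40745 = 89.05%


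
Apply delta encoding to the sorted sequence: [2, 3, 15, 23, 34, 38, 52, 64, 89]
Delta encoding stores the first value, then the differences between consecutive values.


First value: 2
Deltas:
  3 - 2 = 1
  15 - 3 = 12
  23 - 15 = 8
  34 - 23 = 11
  38 - 34 = 4
  52 - 38 = 14
  64 - 52 = 12
  89 - 64 = 25


Delta encoded: [2, 1, 12, 8, 11, 4, 14, 12, 25]


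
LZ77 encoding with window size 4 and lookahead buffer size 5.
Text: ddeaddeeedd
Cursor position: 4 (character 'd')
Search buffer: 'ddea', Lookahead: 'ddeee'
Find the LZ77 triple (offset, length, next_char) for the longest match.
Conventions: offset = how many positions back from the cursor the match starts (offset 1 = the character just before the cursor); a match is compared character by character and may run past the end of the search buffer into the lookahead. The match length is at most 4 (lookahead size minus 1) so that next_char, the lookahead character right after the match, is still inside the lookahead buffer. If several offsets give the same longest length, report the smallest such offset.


Try each offset into the search buffer:
  offset=1 (pos 3, char 'a'): match length 0
  offset=2 (pos 2, char 'e'): match length 0
  offset=3 (pos 1, char 'd'): match length 1
  offset=4 (pos 0, char 'd'): match length 3
Longest match has length 3 at offset 4.
next_char = character at position 4 + 3 = 7 -> 'e'

Best match: offset=4, length=3 (matching 'dde' starting at position 0)
LZ77 triple: (4, 3, 'e')


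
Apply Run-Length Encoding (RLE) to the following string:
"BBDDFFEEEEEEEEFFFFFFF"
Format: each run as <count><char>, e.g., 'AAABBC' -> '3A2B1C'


Scanning runs left to right:
  i=0: run of 'B' x 2 -> '2B'
  i=2: run of 'D' x 2 -> '2D'
  i=4: run of 'F' x 2 -> '2F'
  i=6: run of 'E' x 8 -> '8E'
  i=14: run of 'F' x 7 -> '7F'

RLE = 2B2D2F8E7F


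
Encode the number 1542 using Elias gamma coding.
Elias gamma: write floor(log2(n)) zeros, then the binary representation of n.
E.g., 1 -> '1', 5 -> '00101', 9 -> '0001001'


num_bits = floor(log2(1542)) + 1 = 11
leading_zeros = num_bits - 1 = 10
binary(1542) = 11000000110

Elias gamma(1542) = '0000000000' + '11000000110' = 000000000011000000110 (21 bits)


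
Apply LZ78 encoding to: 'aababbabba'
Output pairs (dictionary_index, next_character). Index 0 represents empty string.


LZ78 encoding steps:
Dictionary: {0: ''}
Step 1: w='' (idx 0), next='a' -> output (0, 'a'), add 'a' as idx 1
Step 2: w='a' (idx 1), next='b' -> output (1, 'b'), add 'ab' as idx 2
Step 3: w='ab' (idx 2), next='b' -> output (2, 'b'), add 'abb' as idx 3
Step 4: w='abb' (idx 3), next='a' -> output (3, 'a'), add 'abba' as idx 4


Encoded: [(0, 'a'), (1, 'b'), (2, 'b'), (3, 'a')]


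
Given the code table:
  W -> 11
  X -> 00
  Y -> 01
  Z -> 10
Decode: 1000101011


Decoding:
10 -> Z
00 -> X
10 -> Z
10 -> Z
11 -> W


Result: ZXZZW


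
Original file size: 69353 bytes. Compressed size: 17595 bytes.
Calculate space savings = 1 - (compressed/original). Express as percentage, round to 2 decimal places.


ratio = compressed/original = 17595/69353 = 0.253702
savings = 1 - ratio = 1 - 0.253702 = 0.746298
as a percentage: 0.746298 * 100 = 74.63%

Space savings = 1 - 17595/69353 = 74.63%


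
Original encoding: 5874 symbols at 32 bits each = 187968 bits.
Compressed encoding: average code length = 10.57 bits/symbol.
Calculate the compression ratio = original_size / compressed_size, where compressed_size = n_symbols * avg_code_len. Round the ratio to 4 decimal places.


original_size = n_symbols * orig_bits = 5874 * 32 = 187968 bits
compressed_size = n_symbols * avg_code_len = 5874 * 10.57 = 62088.18 bits
ratio = original_size / compressed_size = 187968 / 62088.18 = 3.0274

Compression ratio = 3.0274


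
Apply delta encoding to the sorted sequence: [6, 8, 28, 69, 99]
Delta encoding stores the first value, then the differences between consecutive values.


First value: 6
Deltas:
  8 - 6 = 2
  28 - 8 = 20
  69 - 28 = 41
  99 - 69 = 30


Delta encoded: [6, 2, 20, 41, 30]


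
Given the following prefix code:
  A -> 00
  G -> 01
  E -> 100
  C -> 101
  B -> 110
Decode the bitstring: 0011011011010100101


Decoding step by step:
Bits 00 -> A
Bits 110 -> B
Bits 110 -> B
Bits 110 -> B
Bits 101 -> C
Bits 00 -> A
Bits 101 -> C


Decoded message: ABBBCAC


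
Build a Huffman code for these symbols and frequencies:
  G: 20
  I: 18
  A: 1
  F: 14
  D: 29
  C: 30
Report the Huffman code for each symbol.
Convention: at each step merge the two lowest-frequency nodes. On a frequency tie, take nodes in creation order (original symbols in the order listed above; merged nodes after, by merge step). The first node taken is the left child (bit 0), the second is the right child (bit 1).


Huffman tree construction:
Step 1: Merge A(1) + F(14) = 15
Step 2: Merge (A+F)(15) + I(18) = 33
Step 3: Merge G(20) + D(29) = 49
Step 4: Merge C(30) + ((A+F)+I)(33) = 63
Step 5: Merge (G+D)(49) + (C+((A+F)+I))(63) = 112
Read each symbol's code off the tree from the root (left child = 0, right child = 1).

Codes:
  G: 00 (length 2)
  I: 111 (length 3)
  A: 1100 (length 4)
  F: 1101 (length 4)
  D: 01 (length 2)
  C: 10 (length 2)
Average code length: 272/112 = 2.4286 bits/symbol


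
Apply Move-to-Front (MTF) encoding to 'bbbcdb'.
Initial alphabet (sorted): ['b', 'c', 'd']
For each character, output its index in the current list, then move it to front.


MTF encoding:
'b': index 0 in ['b', 'c', 'd'] -> ['b', 'c', 'd']
'b': index 0 in ['b', 'c', 'd'] -> ['b', 'c', 'd']
'b': index 0 in ['b', 'c', 'd'] -> ['b', 'c', 'd']
'c': index 1 in ['b', 'c', 'd'] -> ['c', 'b', 'd']
'd': index 2 in ['c', 'b', 'd'] -> ['d', 'c', 'b']
'b': index 2 in ['d', 'c', 'b'] -> ['b', 'd', 'c']


Output: [0, 0, 0, 1, 2, 2]


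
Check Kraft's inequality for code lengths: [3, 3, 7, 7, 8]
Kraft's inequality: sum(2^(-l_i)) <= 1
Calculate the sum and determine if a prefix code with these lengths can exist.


Sum = 2^(-3) + 2^(-3) + 2^(-7) + 2^(-7) + 2^(-8)
    = 0.125 + 0.125 + 0.0078125 + 0.0078125 + 0.00390625
    = 69/256 = 0.26953125
Since 0.26953125 <= 1, Kraft's inequality IS satisfied.
A prefix code with these lengths CAN exist.

Kraft sum = 0.26953125. Satisfied.


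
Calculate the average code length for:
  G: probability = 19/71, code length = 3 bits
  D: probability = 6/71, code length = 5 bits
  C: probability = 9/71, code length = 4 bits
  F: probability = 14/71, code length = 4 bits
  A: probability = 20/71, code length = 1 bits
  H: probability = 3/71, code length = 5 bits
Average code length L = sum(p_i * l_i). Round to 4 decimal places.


Weighted contributions p_i * l_i:
  G: (19/71) * 3 = 57/71
  D: (6/71) * 5 = 30/71
  C: (9/71) * 4 = 36/71
  F: (14/71) * 4 = 56/71
  A: (20/71) * 1 = 20/71
  H: (3/71) * 5 = 15/71
Sum = (57 + 30 + 36 + 56 + 20 + 15)/71 = 214/71

L = 214/71 = 3.0141 bits/symbol


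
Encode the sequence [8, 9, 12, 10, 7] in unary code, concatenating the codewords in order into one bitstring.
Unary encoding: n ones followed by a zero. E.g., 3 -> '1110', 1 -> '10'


Encode each number as n ones followed by a terminating 0:
  8 -> 111111110 (9 bits)
  9 -> 1111111110 (10 bits)
  12 -> 1111111111110 (13 bits)
  10 -> 11111111110 (11 bits)
  7 -> 11111110 (8 bits)
Total length = 9 + 10 + 13 + 11 + 8 = 51 bits.

Unary([8, 9, 12, 10, 7]) = 111111110111111111011111111111101111111111011111110 (51 bits)


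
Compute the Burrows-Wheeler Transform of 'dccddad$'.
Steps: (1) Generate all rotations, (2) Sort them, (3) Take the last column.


Rotations (sorted):
  0: $dccddad -> last char: d
  1: ad$dccdd -> last char: d
  2: ccddad$d -> last char: d
  3: cddad$dc -> last char: c
  4: d$dccdda -> last char: a
  5: dad$dccd -> last char: d
  6: dccddad$ -> last char: $
  7: ddad$dcc -> last char: c


BWT = dddcad$c


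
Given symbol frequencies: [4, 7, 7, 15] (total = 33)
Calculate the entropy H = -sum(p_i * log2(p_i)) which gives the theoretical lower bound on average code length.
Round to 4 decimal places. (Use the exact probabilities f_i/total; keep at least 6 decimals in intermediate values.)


Per-symbol terms -p_i * log2(p_i) with p_i = f_i/33:
  p = 4/33 = 0.121212: log2(p) = -3.044394, -p*log2(p) = 0.369017
  p = 7/33 = 0.212121: log2(p) = -2.237039, -p*log2(p) = 0.474523
  p = 7/33 = 0.212121: log2(p) = -2.237039, -p*log2(p) = 0.474523
  p = 15/33 = 0.454545: log2(p) = -1.137504, -p*log2(p) = 0.517047
H = 0.369017 + 0.474523 + 0.474523 + 0.517047 = 1.835110

H = 1.8351 bits/symbol


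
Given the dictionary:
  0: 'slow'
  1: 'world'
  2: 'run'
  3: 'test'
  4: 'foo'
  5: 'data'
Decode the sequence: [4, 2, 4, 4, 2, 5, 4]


Look up each index in the dictionary:
  4 -> 'foo'
  2 -> 'run'
  4 -> 'foo'
  4 -> 'foo'
  2 -> 'run'
  5 -> 'data'
  4 -> 'foo'

Decoded: "foo run foo foo run data foo"


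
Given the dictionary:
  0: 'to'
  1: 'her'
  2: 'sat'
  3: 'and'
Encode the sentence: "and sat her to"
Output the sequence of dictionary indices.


Look up each word in the dictionary:
  'and' -> 3
  'sat' -> 2
  'her' -> 1
  'to' -> 0

Encoded: [3, 2, 1, 0]


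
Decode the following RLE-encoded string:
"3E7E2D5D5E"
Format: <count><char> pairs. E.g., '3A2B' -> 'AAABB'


Expanding each <count><char> pair:
  3E -> 'EEE'
  7E -> 'EEEEEEE'
  2D -> 'DD'
  5D -> 'DDDDD'
  5E -> 'EEEEE'

Decoded = EEEEEEEEEEDDDDDDDEEEEE


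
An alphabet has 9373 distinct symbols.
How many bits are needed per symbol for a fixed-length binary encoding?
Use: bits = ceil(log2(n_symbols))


log2(9373) = 13.1943
Bracket: 2^13 = 8192 < 9373 <= 2^14 = 16384
So ceil(log2(9373)) = 14

bits = ceil(log2(9373)) = ceil(13.1943) = 14 bits


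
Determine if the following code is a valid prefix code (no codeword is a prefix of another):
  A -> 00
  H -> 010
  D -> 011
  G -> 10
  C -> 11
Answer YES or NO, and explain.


Checking each pair (does one codeword prefix another?):
  A='00' vs H='010': no prefix
  A='00' vs D='011': no prefix
  A='00' vs G='10': no prefix
  A='00' vs C='11': no prefix
  H='010' vs A='00': no prefix
  H='010' vs D='011': no prefix
  H='010' vs G='10': no prefix
  H='010' vs C='11': no prefix
  D='011' vs A='00': no prefix
  D='011' vs H='010': no prefix
  D='011' vs G='10': no prefix
  D='011' vs C='11': no prefix
  G='10' vs A='00': no prefix
  G='10' vs H='010': no prefix
  G='10' vs D='011': no prefix
  G='10' vs C='11': no prefix
  C='11' vs A='00': no prefix
  C='11' vs H='010': no prefix
  C='11' vs D='011': no prefix
  C='11' vs G='10': no prefix
No violation found over all pairs.

YES -- this is a valid prefix code. No codeword is a prefix of any other codeword.


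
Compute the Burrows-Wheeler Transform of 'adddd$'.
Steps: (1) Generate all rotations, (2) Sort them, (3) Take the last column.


Rotations (sorted):
  0: $adddd -> last char: d
  1: adddd$ -> last char: $
  2: d$addd -> last char: d
  3: dd$add -> last char: d
  4: ddd$ad -> last char: d
  5: dddd$a -> last char: a


BWT = d$ddda


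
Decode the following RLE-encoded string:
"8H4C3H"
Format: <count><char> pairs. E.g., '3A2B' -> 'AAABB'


Expanding each <count><char> pair:
  8H -> 'HHHHHHHH'
  4C -> 'CCCC'
  3H -> 'HHH'

Decoded = HHHHHHHHCCCCHHH


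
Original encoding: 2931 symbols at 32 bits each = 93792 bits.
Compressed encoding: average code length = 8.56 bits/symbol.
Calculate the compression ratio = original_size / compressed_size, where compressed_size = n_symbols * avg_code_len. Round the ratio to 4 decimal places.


original_size = n_symbols * orig_bits = 2931 * 32 = 93792 bits
compressed_size = n_symbols * avg_code_len = 2931 * 8.56 = 25089.36 bits
ratio = original_size / compressed_size = 93792 / 25089.36 = 3.7383

Compression ratio = 3.7383


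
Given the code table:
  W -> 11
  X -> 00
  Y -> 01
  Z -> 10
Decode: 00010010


Decoding:
00 -> X
01 -> Y
00 -> X
10 -> Z


Result: XYXZ


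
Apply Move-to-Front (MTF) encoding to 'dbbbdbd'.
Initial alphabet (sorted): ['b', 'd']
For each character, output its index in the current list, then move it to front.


MTF encoding:
'd': index 1 in ['b', 'd'] -> ['d', 'b']
'b': index 1 in ['d', 'b'] -> ['b', 'd']
'b': index 0 in ['b', 'd'] -> ['b', 'd']
'b': index 0 in ['b', 'd'] -> ['b', 'd']
'd': index 1 in ['b', 'd'] -> ['d', 'b']
'b': index 1 in ['d', 'b'] -> ['b', 'd']
'd': index 1 in ['b', 'd'] -> ['d', 'b']


Output: [1, 1, 0, 0, 1, 1, 1]


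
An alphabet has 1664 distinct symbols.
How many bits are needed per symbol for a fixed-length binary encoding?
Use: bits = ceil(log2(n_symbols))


log2(1664) = 10.7004
Bracket: 2^10 = 1024 < 1664 <= 2^11 = 2048
So ceil(log2(1664)) = 11

bits = ceil(log2(1664)) = ceil(10.7004) = 11 bits


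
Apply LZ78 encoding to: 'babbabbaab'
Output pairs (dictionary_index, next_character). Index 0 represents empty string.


LZ78 encoding steps:
Dictionary: {0: ''}
Step 1: w='' (idx 0), next='b' -> output (0, 'b'), add 'b' as idx 1
Step 2: w='' (idx 0), next='a' -> output (0, 'a'), add 'a' as idx 2
Step 3: w='b' (idx 1), next='b' -> output (1, 'b'), add 'bb' as idx 3
Step 4: w='a' (idx 2), next='b' -> output (2, 'b'), add 'ab' as idx 4
Step 5: w='b' (idx 1), next='a' -> output (1, 'a'), add 'ba' as idx 5
Step 6: w='ab' (idx 4), end of input -> output (4, '')


Encoded: [(0, 'b'), (0, 'a'), (1, 'b'), (2, 'b'), (1, 'a'), (4, '')]


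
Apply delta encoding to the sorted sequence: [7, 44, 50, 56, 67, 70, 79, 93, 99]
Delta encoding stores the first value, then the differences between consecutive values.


First value: 7
Deltas:
  44 - 7 = 37
  50 - 44 = 6
  56 - 50 = 6
  67 - 56 = 11
  70 - 67 = 3
  79 - 70 = 9
  93 - 79 = 14
  99 - 93 = 6


Delta encoded: [7, 37, 6, 6, 11, 3, 9, 14, 6]


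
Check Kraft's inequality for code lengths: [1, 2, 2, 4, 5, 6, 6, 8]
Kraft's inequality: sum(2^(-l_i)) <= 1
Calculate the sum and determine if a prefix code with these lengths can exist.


Sum = 2^(-1) + 2^(-2) + 2^(-2) + 2^(-4) + 2^(-5) + 2^(-6) + 2^(-6) + 2^(-8)
    = 0.5 + 0.25 + 0.25 + 0.0625 + 0.03125 + 0.015625 + 0.015625 + 0.00390625
    = 289/256 = 1.12890625
Since 1.12890625 > 1, Kraft's inequality is NOT satisfied.
A prefix code with these lengths CANNOT exist.

Kraft sum = 1.12890625. Not satisfied.


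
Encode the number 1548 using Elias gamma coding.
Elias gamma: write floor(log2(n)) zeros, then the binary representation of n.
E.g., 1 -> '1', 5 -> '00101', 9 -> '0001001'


num_bits = floor(log2(1548)) + 1 = 11
leading_zeros = num_bits - 1 = 10
binary(1548) = 11000001100

Elias gamma(1548) = '0000000000' + '11000001100' = 000000000011000001100 (21 bits)


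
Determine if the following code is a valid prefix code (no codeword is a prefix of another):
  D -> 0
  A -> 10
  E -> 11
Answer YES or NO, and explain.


Checking each pair (does one codeword prefix another?):
  D='0' vs A='10': no prefix
  D='0' vs E='11': no prefix
  A='10' vs D='0': no prefix
  A='10' vs E='11': no prefix
  E='11' vs D='0': no prefix
  E='11' vs A='10': no prefix
No violation found over all pairs.

YES -- this is a valid prefix code. No codeword is a prefix of any other codeword.


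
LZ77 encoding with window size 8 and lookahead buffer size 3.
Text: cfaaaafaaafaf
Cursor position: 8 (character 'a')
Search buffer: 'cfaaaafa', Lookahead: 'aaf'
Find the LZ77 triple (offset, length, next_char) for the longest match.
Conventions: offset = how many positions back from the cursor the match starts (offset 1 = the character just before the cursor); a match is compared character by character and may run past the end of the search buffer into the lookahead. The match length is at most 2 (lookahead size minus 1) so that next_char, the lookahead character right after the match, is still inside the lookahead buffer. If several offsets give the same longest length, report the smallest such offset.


Try each offset into the search buffer:
  offset=1 (pos 7, char 'a'): match length 2
  offset=2 (pos 6, char 'f'): match length 0
  offset=3 (pos 5, char 'a'): match length 1
  offset=4 (pos 4, char 'a'): match length 2
  offset=5 (pos 3, char 'a'): match length 2
  offset=6 (pos 2, char 'a'): match length 2
  offset=7 (pos 1, char 'f'): match length 0
  offset=8 (pos 0, char 'c'): match length 0
Longest match has length 2, found at offsets 1, 4, 5, 6; take the smallest, offset 1.
next_char = character at position 8 + 2 = 10 -> 'f'

Best match: offset=1, length=2 (matching 'aa' starting at position 7)
LZ77 triple: (1, 2, 'f')


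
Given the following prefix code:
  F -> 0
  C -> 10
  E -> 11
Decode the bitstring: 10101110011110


Decoding step by step:
Bits 10 -> C
Bits 10 -> C
Bits 11 -> E
Bits 10 -> C
Bits 0 -> F
Bits 11 -> E
Bits 11 -> E
Bits 0 -> F


Decoded message: CCECFEEF


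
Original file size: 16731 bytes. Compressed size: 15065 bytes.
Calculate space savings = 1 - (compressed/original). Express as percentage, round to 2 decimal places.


ratio = compressed/original = 15065/16731 = 0.900424
savings = 1 - ratio = 1 - 0.900424 = 0.099576
as a percentage: 0.099576 * 100 = 9.96%

Space savings = 1 - 15065/16731 = 9.96%


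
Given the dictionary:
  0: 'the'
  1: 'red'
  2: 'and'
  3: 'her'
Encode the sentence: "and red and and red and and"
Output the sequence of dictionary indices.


Look up each word in the dictionary:
  'and' -> 2
  'red' -> 1
  'and' -> 2
  'and' -> 2
  'red' -> 1
  'and' -> 2
  'and' -> 2

Encoded: [2, 1, 2, 2, 1, 2, 2]


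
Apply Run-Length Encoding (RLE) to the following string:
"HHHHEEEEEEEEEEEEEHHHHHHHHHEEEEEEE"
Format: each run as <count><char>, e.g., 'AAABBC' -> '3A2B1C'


Scanning runs left to right:
  i=0: run of 'H' x 4 -> '4H'
  i=4: run of 'E' x 13 -> '13E'
  i=17: run of 'H' x 9 -> '9H'
  i=26: run of 'E' x 7 -> '7E'

RLE = 4H13E9H7E


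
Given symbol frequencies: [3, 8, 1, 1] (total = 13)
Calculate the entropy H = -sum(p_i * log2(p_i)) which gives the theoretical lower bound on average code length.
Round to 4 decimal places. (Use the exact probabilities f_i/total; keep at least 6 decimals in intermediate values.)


Per-symbol terms -p_i * log2(p_i) with p_i = f_i/13:
  p = 3/13 = 0.230769: log2(p) = -2.115477, -p*log2(p) = 0.488187
  p = 8/13 = 0.615385: log2(p) = -0.700440, -p*log2(p) = 0.431040
  p = 1/13 = 0.076923: log2(p) = -3.700440, -p*log2(p) = 0.284649
  p = 1/13 = 0.076923: log2(p) = -3.700440, -p*log2(p) = 0.284649
H = 0.488187 + 0.431040 + 0.284649 + 0.284649 = 1.488525

H = 1.4885 bits/symbol


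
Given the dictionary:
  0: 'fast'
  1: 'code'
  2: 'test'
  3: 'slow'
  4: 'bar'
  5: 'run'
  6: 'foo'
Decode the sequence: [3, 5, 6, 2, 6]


Look up each index in the dictionary:
  3 -> 'slow'
  5 -> 'run'
  6 -> 'foo'
  2 -> 'test'
  6 -> 'foo'

Decoded: "slow run foo test foo"


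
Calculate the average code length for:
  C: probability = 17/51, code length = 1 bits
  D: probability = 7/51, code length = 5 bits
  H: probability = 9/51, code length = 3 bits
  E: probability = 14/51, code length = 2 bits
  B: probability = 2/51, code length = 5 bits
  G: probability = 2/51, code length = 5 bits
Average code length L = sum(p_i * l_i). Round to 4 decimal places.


Weighted contributions p_i * l_i:
  C: (17/51) * 1 = 17/51
  D: (7/51) * 5 = 35/51
  H: (9/51) * 3 = 27/51
  E: (14/51) * 2 = 28/51
  B: (2/51) * 5 = 10/51
  G: (2/51) * 5 = 10/51
Sum = (17 + 35 + 27 + 28 + 10 + 10)/51 = 127/51

L = 127/51 = 2.4902 bits/symbol


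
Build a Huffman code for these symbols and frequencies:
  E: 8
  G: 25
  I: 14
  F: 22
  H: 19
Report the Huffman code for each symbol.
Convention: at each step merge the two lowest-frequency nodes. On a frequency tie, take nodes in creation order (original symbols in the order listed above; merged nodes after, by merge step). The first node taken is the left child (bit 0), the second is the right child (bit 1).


Huffman tree construction:
Step 1: Merge E(8) + I(14) = 22
Step 2: Merge H(19) + F(22) = 41
Step 3: Merge (E+I)(22) + G(25) = 47
Step 4: Merge (H+F)(41) + ((E+I)+G)(47) = 88
Read each symbol's code off the tree from the root (left child = 0, right child = 1).

Codes:
  E: 100 (length 3)
  G: 11 (length 2)
  I: 101 (length 3)
  F: 01 (length 2)
  H: 00 (length 2)
Average code length: 198/88 = 2.2500 bits/symbol


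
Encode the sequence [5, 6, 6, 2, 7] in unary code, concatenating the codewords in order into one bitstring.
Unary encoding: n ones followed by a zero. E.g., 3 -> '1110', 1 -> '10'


Encode each number as n ones followed by a terminating 0:
  5 -> 111110 (6 bits)
  6 -> 1111110 (7 bits)
  6 -> 1111110 (7 bits)
  2 -> 110 (3 bits)
  7 -> 11111110 (8 bits)
Total length = 6 + 7 + 7 + 3 + 8 = 31 bits.

Unary([5, 6, 6, 2, 7]) = 1111101111110111111011011111110 (31 bits)


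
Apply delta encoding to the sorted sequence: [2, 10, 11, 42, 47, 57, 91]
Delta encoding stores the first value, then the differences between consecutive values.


First value: 2
Deltas:
  10 - 2 = 8
  11 - 10 = 1
  42 - 11 = 31
  47 - 42 = 5
  57 - 47 = 10
  91 - 57 = 34


Delta encoded: [2, 8, 1, 31, 5, 10, 34]


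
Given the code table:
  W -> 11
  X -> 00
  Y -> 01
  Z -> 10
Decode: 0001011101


Decoding:
00 -> X
01 -> Y
01 -> Y
11 -> W
01 -> Y


Result: XYYWY


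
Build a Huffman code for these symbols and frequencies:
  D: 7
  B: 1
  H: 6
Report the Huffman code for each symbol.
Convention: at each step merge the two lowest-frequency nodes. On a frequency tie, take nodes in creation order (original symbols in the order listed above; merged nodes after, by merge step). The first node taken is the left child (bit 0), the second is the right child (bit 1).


Huffman tree construction:
Step 1: Merge B(1) + H(6) = 7
Step 2: Merge D(7) + (B+H)(7) = 14
Read each symbol's code off the tree from the root (left child = 0, right child = 1).

Codes:
  D: 0 (length 1)
  B: 10 (length 2)
  H: 11 (length 2)
Average code length: 21/14 = 1.5000 bits/symbol


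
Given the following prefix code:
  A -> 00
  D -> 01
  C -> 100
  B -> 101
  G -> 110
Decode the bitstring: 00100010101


Decoding step by step:
Bits 00 -> A
Bits 100 -> C
Bits 01 -> D
Bits 01 -> D
Bits 01 -> D


Decoded message: ACDDD


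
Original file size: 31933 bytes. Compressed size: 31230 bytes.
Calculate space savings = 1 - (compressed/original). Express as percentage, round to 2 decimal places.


ratio = compressed/original = 31230/31933 = 0.977985
savings = 1 - ratio = 1 - 0.977985 = 0.022015
as a percentage: 0.022015 * 100 = 2.2%

Space savings = 1 - 31230/31933 = 2.2%


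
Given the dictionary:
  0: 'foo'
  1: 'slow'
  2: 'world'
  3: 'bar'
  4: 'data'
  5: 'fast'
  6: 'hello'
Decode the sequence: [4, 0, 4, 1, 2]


Look up each index in the dictionary:
  4 -> 'data'
  0 -> 'foo'
  4 -> 'data'
  1 -> 'slow'
  2 -> 'world'

Decoded: "data foo data slow world"


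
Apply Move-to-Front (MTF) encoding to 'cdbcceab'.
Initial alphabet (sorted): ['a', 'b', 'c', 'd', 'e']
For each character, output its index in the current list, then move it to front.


MTF encoding:
'c': index 2 in ['a', 'b', 'c', 'd', 'e'] -> ['c', 'a', 'b', 'd', 'e']
'd': index 3 in ['c', 'a', 'b', 'd', 'e'] -> ['d', 'c', 'a', 'b', 'e']
'b': index 3 in ['d', 'c', 'a', 'b', 'e'] -> ['b', 'd', 'c', 'a', 'e']
'c': index 2 in ['b', 'd', 'c', 'a', 'e'] -> ['c', 'b', 'd', 'a', 'e']
'c': index 0 in ['c', 'b', 'd', 'a', 'e'] -> ['c', 'b', 'd', 'a', 'e']
'e': index 4 in ['c', 'b', 'd', 'a', 'e'] -> ['e', 'c', 'b', 'd', 'a']
'a': index 4 in ['e', 'c', 'b', 'd', 'a'] -> ['a', 'e', 'c', 'b', 'd']
'b': index 3 in ['a', 'e', 'c', 'b', 'd'] -> ['b', 'a', 'e', 'c', 'd']


Output: [2, 3, 3, 2, 0, 4, 4, 3]


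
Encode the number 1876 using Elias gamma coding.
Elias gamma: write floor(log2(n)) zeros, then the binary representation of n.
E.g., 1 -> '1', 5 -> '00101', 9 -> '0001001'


num_bits = floor(log2(1876)) + 1 = 11
leading_zeros = num_bits - 1 = 10
binary(1876) = 11101010100

Elias gamma(1876) = '0000000000' + '11101010100' = 000000000011101010100 (21 bits)


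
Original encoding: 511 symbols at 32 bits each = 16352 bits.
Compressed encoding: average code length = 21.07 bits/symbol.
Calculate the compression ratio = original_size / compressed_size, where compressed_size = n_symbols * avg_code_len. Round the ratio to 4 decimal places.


original_size = n_symbols * orig_bits = 511 * 32 = 16352 bits
compressed_size = n_symbols * avg_code_len = 511 * 21.07 = 10766.77 bits
ratio = original_size / compressed_size = 16352 / 10766.77 = 1.5187

Compression ratio = 1.5187


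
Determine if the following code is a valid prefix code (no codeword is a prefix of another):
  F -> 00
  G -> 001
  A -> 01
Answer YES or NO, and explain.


Checking each pair (does one codeword prefix another?):
  F='00' vs G='001': prefix -- VIOLATION

NO -- this is NOT a valid prefix code. F (00) is a prefix of G (001).


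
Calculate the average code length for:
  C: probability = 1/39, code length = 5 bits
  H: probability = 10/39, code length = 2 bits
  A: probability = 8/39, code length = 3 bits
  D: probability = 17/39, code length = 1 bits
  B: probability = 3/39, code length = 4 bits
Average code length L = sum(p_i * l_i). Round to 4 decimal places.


Weighted contributions p_i * l_i:
  C: (1/39) * 5 = 5/39
  H: (10/39) * 2 = 20/39
  A: (8/39) * 3 = 24/39
  D: (17/39) * 1 = 17/39
  B: (3/39) * 4 = 12/39
Sum = (5 + 20 + 24 + 17 + 12)/39 = 78/39

L = 78/39 = 2.0000 bits/symbol


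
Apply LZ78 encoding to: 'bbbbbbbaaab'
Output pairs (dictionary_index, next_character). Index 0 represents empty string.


LZ78 encoding steps:
Dictionary: {0: ''}
Step 1: w='' (idx 0), next='b' -> output (0, 'b'), add 'b' as idx 1
Step 2: w='b' (idx 1), next='b' -> output (1, 'b'), add 'bb' as idx 2
Step 3: w='bb' (idx 2), next='b' -> output (2, 'b'), add 'bbb' as idx 3
Step 4: w='b' (idx 1), next='a' -> output (1, 'a'), add 'ba' as idx 4
Step 5: w='' (idx 0), next='a' -> output (0, 'a'), add 'a' as idx 5
Step 6: w='a' (idx 5), next='b' -> output (5, 'b'), add 'ab' as idx 6


Encoded: [(0, 'b'), (1, 'b'), (2, 'b'), (1, 'a'), (0, 'a'), (5, 'b')]


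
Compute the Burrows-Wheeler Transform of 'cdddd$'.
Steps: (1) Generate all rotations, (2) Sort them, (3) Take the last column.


Rotations (sorted):
  0: $cdddd -> last char: d
  1: cdddd$ -> last char: $
  2: d$cddd -> last char: d
  3: dd$cdd -> last char: d
  4: ddd$cd -> last char: d
  5: dddd$c -> last char: c


BWT = d$dddc


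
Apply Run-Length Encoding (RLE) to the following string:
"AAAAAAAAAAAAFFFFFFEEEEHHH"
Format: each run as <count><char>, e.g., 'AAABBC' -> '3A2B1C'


Scanning runs left to right:
  i=0: run of 'A' x 12 -> '12A'
  i=12: run of 'F' x 6 -> '6F'
  i=18: run of 'E' x 4 -> '4E'
  i=22: run of 'H' x 3 -> '3H'

RLE = 12A6F4E3H


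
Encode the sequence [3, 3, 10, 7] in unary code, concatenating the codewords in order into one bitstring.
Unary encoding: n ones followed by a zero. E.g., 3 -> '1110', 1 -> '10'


Encode each number as n ones followed by a terminating 0:
  3 -> 1110 (4 bits)
  3 -> 1110 (4 bits)
  10 -> 11111111110 (11 bits)
  7 -> 11111110 (8 bits)
Total length = 4 + 4 + 11 + 8 = 27 bits.

Unary([3, 3, 10, 7]) = 111011101111111111011111110 (27 bits)


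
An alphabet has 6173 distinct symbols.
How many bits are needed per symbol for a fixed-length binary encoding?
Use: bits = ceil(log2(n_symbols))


log2(6173) = 12.5918
Bracket: 2^12 = 4096 < 6173 <= 2^13 = 8192
So ceil(log2(6173)) = 13

bits = ceil(log2(6173)) = ceil(12.5918) = 13 bits


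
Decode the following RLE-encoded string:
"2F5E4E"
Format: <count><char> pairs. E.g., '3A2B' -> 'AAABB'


Expanding each <count><char> pair:
  2F -> 'FF'
  5E -> 'EEEEE'
  4E -> 'EEEE'

Decoded = FFEEEEEEEEE


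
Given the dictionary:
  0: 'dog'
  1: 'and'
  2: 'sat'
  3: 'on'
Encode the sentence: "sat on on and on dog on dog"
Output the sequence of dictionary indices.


Look up each word in the dictionary:
  'sat' -> 2
  'on' -> 3
  'on' -> 3
  'and' -> 1
  'on' -> 3
  'dog' -> 0
  'on' -> 3
  'dog' -> 0

Encoded: [2, 3, 3, 1, 3, 0, 3, 0]


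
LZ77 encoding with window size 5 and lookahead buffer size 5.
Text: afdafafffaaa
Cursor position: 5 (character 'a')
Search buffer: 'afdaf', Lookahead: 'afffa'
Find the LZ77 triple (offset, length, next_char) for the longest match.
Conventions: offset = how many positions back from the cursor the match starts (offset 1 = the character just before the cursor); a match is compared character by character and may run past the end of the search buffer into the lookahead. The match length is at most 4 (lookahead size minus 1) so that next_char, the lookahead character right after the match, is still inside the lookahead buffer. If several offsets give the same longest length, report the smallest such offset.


Try each offset into the search buffer:
  offset=1 (pos 4, char 'f'): match length 0
  offset=2 (pos 3, char 'a'): match length 2
  offset=3 (pos 2, char 'd'): match length 0
  offset=4 (pos 1, char 'f'): match length 0
  offset=5 (pos 0, char 'a'): match length 2
Longest match has length 2, found at offsets 2, 5; take the smallest, offset 2.
next_char = character at position 5 + 2 = 7 -> 'f'

Best match: offset=2, length=2 (matching 'af' starting at position 3)
LZ77 triple: (2, 2, 'f')


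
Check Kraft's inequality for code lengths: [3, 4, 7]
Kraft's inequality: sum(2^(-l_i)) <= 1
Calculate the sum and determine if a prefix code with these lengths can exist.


Sum = 2^(-3) + 2^(-4) + 2^(-7)
    = 0.125 + 0.0625 + 0.0078125
    = 25/128 = 0.1953125
Since 0.1953125 <= 1, Kraft's inequality IS satisfied.
A prefix code with these lengths CAN exist.

Kraft sum = 0.1953125. Satisfied.


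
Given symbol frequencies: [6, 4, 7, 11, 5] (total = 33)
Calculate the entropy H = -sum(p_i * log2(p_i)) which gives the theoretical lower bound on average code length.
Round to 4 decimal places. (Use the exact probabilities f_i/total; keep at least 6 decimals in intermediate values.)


Per-symbol terms -p_i * log2(p_i) with p_i = f_i/33:
  p = 6/33 = 0.181818: log2(p) = -2.459432, -p*log2(p) = 0.447169
  p = 4/33 = 0.121212: log2(p) = -3.044394, -p*log2(p) = 0.369017
  p = 7/33 = 0.212121: log2(p) = -2.237039, -p*log2(p) = 0.474523
  p = 11/33 = 0.333333: log2(p) = -1.584963, -p*log2(p) = 0.528321
  p = 5/33 = 0.151515: log2(p) = -2.722466, -p*log2(p) = 0.412495
H = 0.447169 + 0.369017 + 0.474523 + 0.528321 + 0.412495 = 2.231525

H = 2.2315 bits/symbol


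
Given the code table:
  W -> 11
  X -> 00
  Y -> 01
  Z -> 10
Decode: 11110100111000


Decoding:
11 -> W
11 -> W
01 -> Y
00 -> X
11 -> W
10 -> Z
00 -> X


Result: WWYXWZX


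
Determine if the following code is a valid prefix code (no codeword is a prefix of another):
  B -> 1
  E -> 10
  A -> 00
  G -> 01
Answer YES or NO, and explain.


Checking each pair (does one codeword prefix another?):
  B='1' vs E='10': prefix -- VIOLATION

NO -- this is NOT a valid prefix code. B (1) is a prefix of E (10).


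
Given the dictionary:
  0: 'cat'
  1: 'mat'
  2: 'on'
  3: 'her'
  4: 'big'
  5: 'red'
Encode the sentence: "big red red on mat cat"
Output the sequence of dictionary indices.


Look up each word in the dictionary:
  'big' -> 4
  'red' -> 5
  'red' -> 5
  'on' -> 2
  'mat' -> 1
  'cat' -> 0

Encoded: [4, 5, 5, 2, 1, 0]


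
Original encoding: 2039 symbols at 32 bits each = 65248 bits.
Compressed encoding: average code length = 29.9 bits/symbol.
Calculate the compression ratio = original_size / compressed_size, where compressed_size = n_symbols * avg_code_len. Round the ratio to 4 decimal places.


original_size = n_symbols * orig_bits = 2039 * 32 = 65248 bits
compressed_size = n_symbols * avg_code_len = 2039 * 29.9 = 60966.1 bits
ratio = original_size / compressed_size = 65248 / 60966.1 = 1.0702

Compression ratio = 1.0702


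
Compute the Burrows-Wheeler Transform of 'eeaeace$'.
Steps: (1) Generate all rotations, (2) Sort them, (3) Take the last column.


Rotations (sorted):
  0: $eeaeace -> last char: e
  1: ace$eeae -> last char: e
  2: aeace$ee -> last char: e
  3: ce$eeaea -> last char: a
  4: e$eeaeac -> last char: c
  5: eace$eea -> last char: a
  6: eaeace$e -> last char: e
  7: eeaeace$ -> last char: $


BWT = eeeacae$
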